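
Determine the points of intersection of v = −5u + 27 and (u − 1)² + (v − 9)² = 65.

Substitute v = −5u + 27:
26u² − 182u + 260 = 0  ⟹  u² − 7u + 10 = 0
u = 5 or u = 2, giving (5, 2) and (2, 17).

(2, 17) and (5, 2)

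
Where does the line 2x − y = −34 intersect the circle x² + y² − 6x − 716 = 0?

(−22, −10) and (−4, 26)

Substitute y = 2x + 34:
5x² + 130x + 440 = 0  ⟹  x² + 26x + 88 = 0
x = −4 or x = −22, giving (−4, 26) and (−22, −10).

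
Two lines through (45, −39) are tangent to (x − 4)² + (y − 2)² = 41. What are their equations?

Write the tangent as mx − y + (−39 − m·(45)) = 0 and set its distance from the centre to √41:
(−41m − (41))² = 41(m² + 1)
20m² + 41m + 20 = 0, so m = −5/4 or m = −4/5.
With m = −5/4: 5x + 4y = 69. With m = −4/5: 4x + 5y = −15.

5x + 4y = 69 and 4x + 5y = −15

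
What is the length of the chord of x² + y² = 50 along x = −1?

The line gives x = −1. Substituting into the circle:
y² − 49 = 0
y = 7 or y = −7, giving (−1, 7) and (−1, −7).
|(−1, 7) − (−1, −7)| = √((0)² + (14)²) = 14.

14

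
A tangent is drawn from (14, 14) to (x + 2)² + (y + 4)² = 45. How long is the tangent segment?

√535

The centre is (−2, −4) and r = 3√5. The square of the distance from P to the centre is 256 + 324 = 580.
By the tangent–radius right angle, tangent length = √(|PO|² − r²) = √535.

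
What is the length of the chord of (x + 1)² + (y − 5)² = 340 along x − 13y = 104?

2√170

Express y = (−104 + x)/13 and substitute into the circle:
170x² − 28730 = 0  ⟹  x² − 169 = 0
x = 13 or x = −13, giving (13, −7) and (−13, −9).
Chord length = distance between (13, −7) and (−13, −9) = √680 = 2√170.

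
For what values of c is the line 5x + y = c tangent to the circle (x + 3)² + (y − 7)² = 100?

For a tangent, require d(centre, line) = r = 10.
|5·(−3) + 1·7 − c| / √26 = 10
|c − (−8)| = 10√26.

c = −8 ± 10√26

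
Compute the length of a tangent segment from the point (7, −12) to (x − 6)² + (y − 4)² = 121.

With centre O = (6, 4), |OP|² = 257 and r² = 121.
By the tangent–radius right angle, tangent length = √(|PO|² − r²) = √136 = 2√34.

2√34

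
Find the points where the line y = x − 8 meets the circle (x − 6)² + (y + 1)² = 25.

Substitute y = x − 8:
2x² − 26x + 60 = 0  ⟹  x² − 13x + 30 = 0
x = 10 or x = 3, giving (10, 2) and (3, −5).

(3, −5) and (10, 2)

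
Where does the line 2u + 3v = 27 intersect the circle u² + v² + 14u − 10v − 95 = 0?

(−12, 17) and (6, 5)

From the line, v = (27 − 2u)/3. Substituting:
13u² + 78u − 936 = 0  ⟹  u² + 6u − 72 = 0
u = 6 or u = −12, giving (6, 5) and (−12, 17).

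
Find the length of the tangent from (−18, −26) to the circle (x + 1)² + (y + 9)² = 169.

√409

With centre O = (−1, −9), |OP|² = 578 and r² = 169.
The tangent meets the radius at right angles, so tangent² = |PO|² − r² = 578 − 169 = 409.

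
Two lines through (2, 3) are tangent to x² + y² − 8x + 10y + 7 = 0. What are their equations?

Write the tangent as mx − y + (3 − m·(2)) = 0 and set its distance from the centre to √34:
(2m − (−8))² = 34(m² + 1)
15m² − 16m − 15 = 0, so m = −3/5 or m = 5/3.
With m = −3/5: 3x + 5y = 21. With m = 5/3: 5x − 3y = 1.

3x + 5y = 21 and 5x − 3y = 1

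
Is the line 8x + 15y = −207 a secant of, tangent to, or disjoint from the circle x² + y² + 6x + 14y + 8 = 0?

Substituting the line into the circle gives 289x² + 2982x + 1179 = 0.
Δ = 8892324 − 1362924 = 7529400.
Two real roots: the line is a secant.

secant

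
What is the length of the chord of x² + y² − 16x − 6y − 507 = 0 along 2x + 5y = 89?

Centre (8, 3), r² = 580. Perpendicular distance d from centre to line = |−58| / √29 = 58/√29.
Chord = 2√(r² − d²) = 2·√(464) = 8√29.

8√29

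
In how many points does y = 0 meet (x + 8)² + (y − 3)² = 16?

2

Centre (−8, 3), r² = 16. Distance² from centre to line = (3)² = 9.
Since d² < r², the line cuts the circle twice.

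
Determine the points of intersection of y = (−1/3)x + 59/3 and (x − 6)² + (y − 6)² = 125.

Substitute y = (59 − x)/3:
10x² − 190x + 880 = 0  ⟹  x² − 19x + 88 = 0
x = 11 or x = 8, giving (11, 16) and (8, 17).

(8, 17) and (11, 16)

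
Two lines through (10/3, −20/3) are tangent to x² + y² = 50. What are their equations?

x − 7y = 50 and x − y = 10

A line y − (−20/3) = m(x − (10/3)) is tangent when its distance from (0, 0) is 5√2:
[m·(−10/3) − (20/3)]² = 50(m² + 1)
7m² − 8m + 1 = 0, so m = 1/7 or m = 1.
Through (10/3, −20/3) these give x − 7y = 50 and x − y = 10.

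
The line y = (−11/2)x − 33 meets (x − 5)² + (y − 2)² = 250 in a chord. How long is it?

10√5

The distance from (5, 2) to the line is 125/√125, and r² = 250.
Half the chord is √(r² − d²) = √(125), so the full chord is 10√5.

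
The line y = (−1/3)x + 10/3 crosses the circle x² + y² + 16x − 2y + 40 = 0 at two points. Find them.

Express y = (10 − x)/3 and substitute into the circle:
10x² + 130x + 400 = 0  ⟹  x² + 13x + 40 = 0
x = −5 or x = −8, giving (−5, 5) and (−8, 6).

(−8, 6) and (−5, 5)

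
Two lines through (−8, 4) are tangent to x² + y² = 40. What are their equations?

Write the tangent as mx − y + (4 − m·(−8)) = 0 and set its distance from the centre to 2√10:
(8m − (−4))² = 40(m² + 1)
3m² + 8m − 3 = 0, so m = −3 or m = 1/3.
Through (−8, 4) these give 3x + y = −20 and x − 3y = −20.

3x + y = −20 and x − 3y = −20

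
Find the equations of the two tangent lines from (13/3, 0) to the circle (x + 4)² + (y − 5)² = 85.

6x − 7y = 26 and 9x − 2y = 39

Let a tangent through (13/3, 0) have slope m. Its distance from (−4, 5) must equal √85:
(−25/3m − (5))² = 85(m² + 1)
14m² − 75m + 54 = 0, so m = 6/7 or m = 9/2.
With m = 6/7: 6x − 7y = 26. With m = 9/2: 9x − 2y = 39.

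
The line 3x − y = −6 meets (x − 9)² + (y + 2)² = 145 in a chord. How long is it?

The distance from (9, −2) to the line is 35/√10, and r² = 145.
Chord = 2√(r² − d²) = 2·√(45/2) = 3√10.

3√10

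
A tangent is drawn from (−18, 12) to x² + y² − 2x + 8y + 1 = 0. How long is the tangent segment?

Centre (1, −4), r² = 16. |PO|² = (−19)² + (16)² = 617.
By the tangent–radius right angle, tangent length = √(|PO|² − r²) = √601.

√601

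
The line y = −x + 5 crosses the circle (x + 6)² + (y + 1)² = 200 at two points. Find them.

Express y = −x + 5 and substitute into the circle:
2x² − 128 = 0  ⟹  x² − 64 = 0
x = 8 or x = −8, giving (8, −3) and (−8, 13).

(−8, 13) and (8, −3)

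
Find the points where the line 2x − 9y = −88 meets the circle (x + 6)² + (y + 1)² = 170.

Substitute y = (88 + 2x)/9:
85x² + 1360x − 1445 = 0  ⟹  x² + 16x − 17 = 0
x = 1 or x = −17, giving (1, 10) and (−17, 6).

(−17, 6) and (1, 10)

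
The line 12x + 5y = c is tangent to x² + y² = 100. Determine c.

Tangency holds when the distance from the centre (0, 0) to the line equals the radius 10:
|12·0 + 5·0 − c| / √169 = 10
|c| = 10·13, so c = 130 or c = −130.

c = −130 or c = 130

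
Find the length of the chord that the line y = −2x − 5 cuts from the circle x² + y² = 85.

The distance from (0, 0) to the line is 5/√5, and r² = 85.
Chord = 2√(r² − d²) = 2·√(80) = 8√5.

8√5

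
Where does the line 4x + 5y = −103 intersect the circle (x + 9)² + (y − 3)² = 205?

(−22, −3) and (−12, −11)

Substitute y = (−103 − 4x)/5:
41x² + 1394x + 10824 = 0  ⟹  x² + 34x + 264 = 0
x = −12 or x = −22, giving (−12, −11) and (−22, −3).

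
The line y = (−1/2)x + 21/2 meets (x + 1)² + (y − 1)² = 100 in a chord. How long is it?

Centre (−1, 1), r² = 100. Perpendicular distance d from centre to line = |−20| / √5 = 20/√5.
Chord = 2√(r² − d²) = 2·√(20) = 4√5.

4√5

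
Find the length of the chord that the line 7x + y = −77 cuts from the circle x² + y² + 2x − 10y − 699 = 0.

35√2

Substitute y = −7x − 77:
50x² + 1150x + 6000 = 0  ⟹  x² + 23x + 120 = 0
x = −8 or x = −15, giving (−8, −21) and (−15, 28).
Chord length = distance between (−8, −21) and (−15, 28) = √2450 = 35√2.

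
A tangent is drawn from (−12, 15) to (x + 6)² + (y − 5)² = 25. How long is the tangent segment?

Centre (−6, 5), r² = 25. |PO|² = (−6)² + (10)² = 136.
By the tangent–radius right angle, tangent length = √(|PO|² − r²) = √111.

√111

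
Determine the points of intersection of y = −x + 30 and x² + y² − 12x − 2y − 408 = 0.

(8, 22) and (27, 3)

Express y = −x + 30 and substitute into the circle:
2x² − 70x + 432 = 0  ⟹  x² − 35x + 216 = 0
x = 27 or x = 8, giving (27, 3) and (8, 22).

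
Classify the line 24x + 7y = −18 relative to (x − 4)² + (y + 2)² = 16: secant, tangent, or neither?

Substituting the line into the circle gives 625x² − 200x + 16 = 0.
Discriminant = (−200)² − 4·625·(16) = 0.
A repeated root: the line is tangent.

tangent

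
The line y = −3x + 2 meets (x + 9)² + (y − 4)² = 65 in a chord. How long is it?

Substitute y = −3x + 2:
10x² + 30x + 20 = 0  ⟹  x² + 3x + 2 = 0
x = −1 or x = −2, giving (−1, 5) and (−2, 8).
Chord length = distance between (−1, 5) and (−2, 8) = √10 = √10.

√10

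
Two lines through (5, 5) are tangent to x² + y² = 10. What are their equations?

Write the tangent as mx − y + (5 − m·(5)) = 0 and set its distance from the centre to √10:
[m·(−5) − (−5)]² = 10(m² + 1)
3m² − 10m + 3 = 0, so m = 3 or m = 1/3.
Through (5, 5) these give 3x − y = 10 and x − 3y = −10.

3x − y = 10 and x − 3y = −10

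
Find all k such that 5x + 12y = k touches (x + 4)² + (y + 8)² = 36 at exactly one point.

k = −194 or k = −38

The line touches the circle iff its distance from (−4, −8) is 6:
|5·(−4) + 12·(−8) − k| / √169 = 6
|k − (−116)| = 6·13, so k = −38 or k = −194.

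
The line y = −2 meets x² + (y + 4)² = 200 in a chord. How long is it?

The distance from (0, −4) to the line is 2, and r² = 200.
Half the chord is √(r² − d²) = √(196), so the full chord is 28.

28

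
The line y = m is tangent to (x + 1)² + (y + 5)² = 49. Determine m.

Tangency holds when the distance from the centre (−1, −5) to the line equals the radius 7:
|0·(−1) + 1·(−5) − m| / √1 = 7
|m − (−5)| = 7, so m = 2 or m = −12.

m = −12 or m = 2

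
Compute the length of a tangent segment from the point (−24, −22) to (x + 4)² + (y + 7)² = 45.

With centre O = (−4, −7), |OP|² = 625 and r² = 45.
Power of the point: PT² = |PO|² − r² = 580, so PT = 2√145.

2√145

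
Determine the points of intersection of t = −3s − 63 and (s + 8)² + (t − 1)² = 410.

(−25, 12) and (−15, −18)

Substitute t = −3s − 63:
10s² + 400s + 3750 = 0  ⟹  s² + 40s + 375 = 0
s = −15 or s = −25, giving (−15, −18) and (−25, 12).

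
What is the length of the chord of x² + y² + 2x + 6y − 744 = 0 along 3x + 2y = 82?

Express y = (82 − 3x)/2 and substitute into the circle:
13x² − 520x + 4732 = 0  ⟹  x² − 40x + 364 = 0
x = 26 or x = 14, giving (26, 2) and (14, 20).
Chord length = distance between (26, 2) and (14, 20) = √468 = 6√13.

6√13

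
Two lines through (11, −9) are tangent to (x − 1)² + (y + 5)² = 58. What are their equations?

7x + 3y = 50 and 3x − 7y = 96

A line y − (−9) = m(x − (11)) is tangent when its distance from (1, −5) is √58:
[m·(−10) − (4)]² = 58(m² + 1)
21m² + 40m − 21 = 0, so m = −7/3 or m = 3/7.
Through (11, −9) these give 7x + 3y = 50 and 3x − 7y = 96.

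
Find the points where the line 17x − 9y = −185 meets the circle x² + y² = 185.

Express y = (185 + 17x)/9 and substitute into the circle:
370x² + 6290x + 19240 = 0  ⟹  x² + 17x + 52 = 0
x = −4 or x = −13, giving (−4, 13) and (−13, −4).

(−13, −4) and (−4, 13)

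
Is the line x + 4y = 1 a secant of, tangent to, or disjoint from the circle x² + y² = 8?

secant

Substituting the line into the circle gives 17x² − 2x − 127 = 0.
Discriminant = (−2)² − 4·17·(−127) = 8640 > 0.
Two real roots: the line is a secant.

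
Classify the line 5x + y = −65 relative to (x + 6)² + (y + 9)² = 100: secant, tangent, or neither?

secant

Substituting the line into the circle gives 26x² + 572x + 3072 = 0.
Δ = 327184 − 319488 = 7696.
Two real roots: the line is a secant.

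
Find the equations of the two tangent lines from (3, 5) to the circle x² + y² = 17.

4x + y = 17 and x − 4y = −17

Let a tangent through (3, 5) have slope m. Its distance from (0, 0) must equal √17:
[m·(−3) − (−5)]² = 17(m² + 1)
4m² + 15m − 4 = 0, so m = −4 or m = 1/4.
With m = −4: 4x + y = 17. With m = 1/4: x − 4y = −17.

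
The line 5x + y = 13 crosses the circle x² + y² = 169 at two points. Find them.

Express y = −5x + 13 and substitute into the circle:
26x² − 130x = 0  ⟹  x² − 5x = 0
x = 5 or x = 0, giving (5, −12) and (0, 13).

(0, 13) and (5, −12)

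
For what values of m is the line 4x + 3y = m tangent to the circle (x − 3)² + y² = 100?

Tangency holds when the distance from the centre (3, 0) to the line equals the radius 10:
|4·3 + 3·0 − m| / √25 = 10
|m − (12)| = 10·5, so m = 62 or m = −38.

m = −38 or m = 62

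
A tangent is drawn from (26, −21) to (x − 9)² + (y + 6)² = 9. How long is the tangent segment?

√505

The centre is (9, −6) and r = 3. The square of the distance from P to the centre is 289 + 225 = 514.
The tangent meets the radius at right angles, so tangent² = |PO|² − r² = 514 − 9 = 505.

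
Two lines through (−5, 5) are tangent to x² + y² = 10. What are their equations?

x + 3y = 10 and 3x + y = −10

Write the tangent as mx − y + (5 − m·(−5)) = 0 and set its distance from the centre to √10:
[m·(5) − (−5)]² = 10(m² + 1)
3m² + 10m + 3 = 0, so m = −1/3 or m = −3.
With m = −1/3: x + 3y = 10. With m = −3: 3x + y = −10.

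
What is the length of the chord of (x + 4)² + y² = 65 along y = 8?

2

The distance from (−4, 0) to the line is 8, and r² = 65.
Chord = 2√(r² − d²) = 2·√(1) = 2.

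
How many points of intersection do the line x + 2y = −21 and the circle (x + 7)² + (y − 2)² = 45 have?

d² = (1·(−7) + 2·2 − (−21))²/5 = 324/5; r² = 45.
Since d² > r², the line lies outside the circle.

0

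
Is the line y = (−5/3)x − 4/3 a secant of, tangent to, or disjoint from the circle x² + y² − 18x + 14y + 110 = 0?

disjoint

Centre (9, −7), r² = 20. Distance² from centre to line = (28)²/34 = 392/17.
Since d² > r², the line lies outside the circle.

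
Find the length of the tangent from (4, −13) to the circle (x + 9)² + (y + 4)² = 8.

With centre O = (−9, −4), |OP|² = 250 and r² = 8.
Power of the point: PT² = |PO|² − r² = 242, so PT = 11√2.

11√2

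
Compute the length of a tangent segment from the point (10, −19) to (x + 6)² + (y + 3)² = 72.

2√110

Centre (−6, −3), r² = 72. |PO|² = (16)² + (−16)² = 512.
By the tangent–radius right angle, tangent length = √(|PO|² − r²) = √440 = 2√110.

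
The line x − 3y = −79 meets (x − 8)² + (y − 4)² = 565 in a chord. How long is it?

Centre (8, 4), r² = 565. Perpendicular distance d from centre to line = |75| / √10 = 75/√10.
Half the chord is √(r² − d²) = √(5/2), so the full chord is √10.

√10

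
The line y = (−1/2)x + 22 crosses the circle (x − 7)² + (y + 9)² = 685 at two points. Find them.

(10, 17) and (26, 9)

Substitute y = (44 − x)/2:
5x² − 180x + 1300 = 0  ⟹  x² − 36x + 260 = 0
x = 26 or x = 10, giving (26, 9) and (10, 17).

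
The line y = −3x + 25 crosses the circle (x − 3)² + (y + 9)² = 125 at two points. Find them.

From the line, y = −3x + 25. Substituting:
10x² − 210x + 1040 = 0  ⟹  x² − 21x + 104 = 0
x = 13 or x = 8, giving (13, −14) and (8, 1).

(8, 1) and (13, −14)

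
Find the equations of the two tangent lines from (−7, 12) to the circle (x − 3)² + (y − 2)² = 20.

Write the tangent as mx − y + (12 − m·(−7)) = 0 and set its distance from the centre to 2√5:
(10m − (−10))² = 20(m² + 1)
2m² + 5m + 2 = 0, so m = −2 or m = −1/2.
With m = −2: 2x + y = −2. With m = −1/2: x + 2y = 17.

2x + y = −2 and x + 2y = 17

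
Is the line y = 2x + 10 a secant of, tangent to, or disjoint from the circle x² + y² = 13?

Centre (0, 0), r² = 13. Distance² from centre to line = (10)²/5 = 20.
Since d² > r², the line lies outside the circle.

disjoint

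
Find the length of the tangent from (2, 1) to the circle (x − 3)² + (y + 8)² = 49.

Centre (3, −8), r² = 49. |PO|² = (−1)² + (9)² = 82.
By the tangent–radius right angle, tangent length = √(|PO|² − r²) = √33.

√33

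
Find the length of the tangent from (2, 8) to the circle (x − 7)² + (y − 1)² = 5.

√69

The centre is (7, 1) and r = √5. The square of the distance from P to the centre is 25 + 49 = 74.
The tangent meets the radius at right angles, so tangent² = |PO|² − r² = 74 − 5 = 69.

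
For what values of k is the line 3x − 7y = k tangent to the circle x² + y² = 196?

The line touches the circle iff its distance from (0, 0) is 14:
|3·0 − 7·0 − k| / √58 = 14
|k| = 14√58.

k = ±14√58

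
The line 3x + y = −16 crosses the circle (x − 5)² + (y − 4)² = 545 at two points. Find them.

(−12, 20) and (1, −19)

Express y = −3x − 16 and substitute into the circle:
10x² + 110x − 120 = 0  ⟹  x² + 11x − 12 = 0
x = 1 or x = −12, giving (1, −19) and (−12, 20).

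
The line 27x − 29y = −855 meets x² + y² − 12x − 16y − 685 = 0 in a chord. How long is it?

The distance from (6, 8) to the line is 785/√1570, and r² = 785.
Half the chord is √(r² − d²) = √(785/2), so the full chord is √1570.

√1570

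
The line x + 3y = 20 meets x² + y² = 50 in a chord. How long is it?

2√10

The distance from (0, 0) to the line is 20/√10, and r² = 50.
Half the chord is √(r² − d²) = √(10), so the full chord is 2√10.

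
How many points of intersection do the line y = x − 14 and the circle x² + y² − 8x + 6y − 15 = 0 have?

2

Centre (4, −3), r² = 40. Distance² from centre to line = (−7)²/2 = 49/2.
Since d² < r², the line cuts the circle twice.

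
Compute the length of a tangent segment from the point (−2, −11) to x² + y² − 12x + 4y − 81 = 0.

The centre is (6, −2) and r = 11. The square of the distance from P to the centre is 64 + 81 = 145.
Power of the point: PT² = |PO|² − r² = 24, so PT = 2√6.

2√6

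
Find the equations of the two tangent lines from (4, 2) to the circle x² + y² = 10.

3x − y = 10 and x + 3y = 10

A line y − (2) = m(x − (4)) is tangent when its distance from (0, 0) is √10:
(−4m − (−2))² = 10(m² + 1)
3m² − 8m − 3 = 0, so m = 3 or m = −1/3.
Through (4, 2) these give 3x − y = 10 and x + 3y = 10.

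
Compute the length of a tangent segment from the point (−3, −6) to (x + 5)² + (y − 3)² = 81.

2

The centre is (−5, 3) and r = 9. The square of the distance from P to the centre is 4 + 81 = 85.
Power of the point: PT² = |PO|² − r² = 4, so PT = 2.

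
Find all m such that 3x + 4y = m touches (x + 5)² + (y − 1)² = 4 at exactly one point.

Tangency holds when the distance from the centre (−5, 1) to the line equals the radius 2:
|3·(−5) + 4·1 − m| / √25 = 2
|m − (−11)| = 2·5, so m = −1 or m = −21.

m = −21 or m = −1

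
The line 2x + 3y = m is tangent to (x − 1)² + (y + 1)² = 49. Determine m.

m = −1 ± 7√13

The line touches the circle iff its distance from (1, −1) is 7:
|2·1 + 3·(−1) − m| / √13 = 7
|m − (−1)| = 7√13.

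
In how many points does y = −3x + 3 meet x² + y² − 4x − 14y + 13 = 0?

2

Centre (2, 7), r² = 40. Distance² from centre to line = (10)²/10 = 10.
Since d² < r², the line cuts the circle twice.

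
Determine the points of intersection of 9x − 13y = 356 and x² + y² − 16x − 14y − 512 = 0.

(15, −17) and (28, −8)

Substitute y = (−356 + 9x)/13:
250x² − 10750x + 105000 = 0  ⟹  x² − 43x + 420 = 0
x = 28 or x = 15, giving (28, −8) and (15, −17).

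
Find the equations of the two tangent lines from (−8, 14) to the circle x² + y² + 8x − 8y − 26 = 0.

A line y − (14) = m(x − (−8)) is tangent when its distance from (−4, 4) is √58:
[m·(4) − (−10)]² = 58(m² + 1)
21m² − 40m − 21 = 0, so m = −3/7 or m = 7/3.
With m = −3/7: 3x + 7y = 74. With m = 7/3: 7x − 3y = −98.

3x + 7y = 74 and 7x − 3y = −98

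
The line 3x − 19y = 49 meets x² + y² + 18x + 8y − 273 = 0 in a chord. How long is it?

Express y = (−49 + 3x)/19 and substitute into the circle:
370x² + 6660x − 103600 = 0  ⟹  x² + 18x − 280 = 0
x = 10 or x = −28, giving (10, −1) and (−28, −7).
|(10, −1) − (−28, −7)| = √((38)² + (6)²) = 2√370.

2√370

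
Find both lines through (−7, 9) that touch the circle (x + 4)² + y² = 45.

A line y − (9) = m(x − (−7)) is tangent when its distance from (−4, 0) is 3√5:
(3m − (−9))² = 45(m² + 1)
2m² − 3m − 2 = 0, so m = 2 or m = −1/2.
With m = 2: 2x − y = −23. With m = −1/2: x + 2y = 11.

2x − y = −23 and x + 2y = 11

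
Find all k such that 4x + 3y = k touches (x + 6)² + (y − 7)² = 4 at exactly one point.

k = −13 or k = 7

For a tangent, require d(centre, line) = r = 2.
|4·(−6) + 3·7 − k| / √25 = 2
|k − (−3)| = 2·5, so k = 7 or k = −13.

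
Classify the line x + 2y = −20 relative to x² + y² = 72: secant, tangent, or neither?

neither

d² = (1·0 + 2·0 − (−20))²/5 = 80; r² = 72.
Since d² > r², the line lies outside the circle.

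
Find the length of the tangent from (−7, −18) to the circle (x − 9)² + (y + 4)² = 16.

Centre (9, −4), r² = 16. |PO|² = (−16)² + (−14)² = 452.
By the tangent–radius right angle, tangent length = √(|PO|² − r²) = √436 = 2√109.

2√109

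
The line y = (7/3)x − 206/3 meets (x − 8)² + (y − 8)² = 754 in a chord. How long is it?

Centre (8, 8), r² = 754. Perpendicular distance d from centre to line = |−174| / √58 = 174/√58.
Chord = 2√(r² − d²) = 2·√(232) = 4√58.

4√58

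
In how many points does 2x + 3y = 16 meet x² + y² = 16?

0

Centre (0, 0), r² = 16. Distance² from centre to line = (−16)²/13 = 256/13.
Since d² > r², the line lies outside the circle.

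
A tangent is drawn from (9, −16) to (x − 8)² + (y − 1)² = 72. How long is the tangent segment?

√218

Centre (8, 1), r² = 72. |PO|² = (1)² + (−17)² = 290.
By the tangent–radius right angle, tangent length = √(|PO|² − r²) = √218.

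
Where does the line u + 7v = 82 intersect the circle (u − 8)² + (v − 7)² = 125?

(−2, 12) and (19, 9)

Express v = (82 − u)/7 and substitute into the circle:
50u² − 850u − 1900 = 0  ⟹  u² − 17u − 38 = 0
u = 19 or u = −2, giving (19, 9) and (−2, 12).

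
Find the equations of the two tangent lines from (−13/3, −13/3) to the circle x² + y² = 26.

x + 5y = −26 and 5x + y = −26

Let a tangent through (−13/3, −13/3) have slope m. Its distance from (0, 0) must equal √26:
[m·(13/3) − (13/3)]² = 26(m² + 1)
5m² + 26m + 5 = 0, so m = −1/5 or m = −5.
Through (−13/3, −13/3) these give x + 5y = −26 and 5x + y = −26.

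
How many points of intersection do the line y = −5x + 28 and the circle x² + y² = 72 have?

2

Substituting the line into the circle gives 26x² − 280x + 712 = 0.
Δ = 78400 − 74048 = 4352.
Two real roots: the line is a secant.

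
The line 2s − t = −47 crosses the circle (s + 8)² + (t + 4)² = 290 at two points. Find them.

Substitute t = 2s + 47:
5s² + 220s + 2375 = 0  ⟹  s² + 44s + 475 = 0
s = −19 or s = −25, giving (−19, 9) and (−25, −3).

(−25, −3) and (−19, 9)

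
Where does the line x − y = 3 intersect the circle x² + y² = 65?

From the line, y = x − 3. Substituting:
2x² − 6x − 56 = 0  ⟹  x² − 3x − 28 = 0
x = 7 or x = −4, giving (7, 4) and (−4, −7).

(−4, −7) and (7, 4)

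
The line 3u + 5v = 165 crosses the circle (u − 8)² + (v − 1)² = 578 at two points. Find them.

(15, 24) and (25, 18)

Express v = (165 − 3u)/5 and substitute into the circle:
34u² − 1360u + 12750 = 0  ⟹  u² − 40u + 375 = 0
u = 25 or u = 15, giving (25, 18) and (15, 24).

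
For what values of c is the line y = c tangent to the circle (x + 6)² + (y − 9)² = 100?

c = −1 or c = 19

The line touches the circle iff its distance from (−6, 9) is 10:
|0·(−6) + 1·9 − c| / √1 = 10
|c − (9)| = 10, so c = 19 or c = −1.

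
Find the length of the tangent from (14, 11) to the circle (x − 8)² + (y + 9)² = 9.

√427

Centre (8, −9), r² = 9. |PO|² = (6)² + (20)² = 436.
The tangent meets the radius at right angles, so tangent² = |PO|² − r² = 436 − 9 = 427.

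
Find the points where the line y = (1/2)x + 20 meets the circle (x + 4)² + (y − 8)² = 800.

Express y = (40 + x)/2 and substitute into the circle:
5x² + 80x − 2560 = 0  ⟹  x² + 16x − 512 = 0
x = 16 or x = −32, giving (16, 28) and (−32, 4).

(−32, 4) and (16, 28)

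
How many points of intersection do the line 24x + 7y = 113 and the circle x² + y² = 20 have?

0

d² = (24·0 + 7·0 − (113))²/625 = 12769/625; r² = 20.
Since d² > r², the line lies outside the circle.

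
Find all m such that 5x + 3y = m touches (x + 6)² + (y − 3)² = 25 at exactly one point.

m = −21 ± 5√34

The line touches the circle iff its distance from (−6, 3) is 5:
|5·(−6) + 3·3 − m| / √34 = 5
|m − (−21)| = 5√34.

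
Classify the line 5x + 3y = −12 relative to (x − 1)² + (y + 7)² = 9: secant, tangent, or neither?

Substituting the line into the circle gives 34x² − 108x + 9 = 0.
Δ = 11664 − 1224 = 10440.
Two real roots: the line is a secant.

secant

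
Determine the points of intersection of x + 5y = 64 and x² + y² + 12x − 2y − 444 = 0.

(−21, 17) and (14, 10)

From the line, y = (64 − x)/5. Substituting:
26x² + 182x − 7644 = 0  ⟹  x² + 7x − 294 = 0
x = 14 or x = −21, giving (14, 10) and (−21, 17).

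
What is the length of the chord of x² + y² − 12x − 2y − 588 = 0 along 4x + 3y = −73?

Substitute y = (−73 − 4x)/3:
25x² + 500x + 475 = 0  ⟹  x² + 20x + 19 = 0
x = −1 or x = −19, giving (−1, −23) and (−19, 1).
|(−1, −23) − (−19, 1)| = √((18)² + (−24)²) = 30.

30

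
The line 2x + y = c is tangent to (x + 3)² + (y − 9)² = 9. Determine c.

The line touches the circle iff its distance from (−3, 9) is 3:
|2·(−3) + 1·9 − c| / √5 = 3
|c − (3)| = 3√5.

c = 3 ± 3√5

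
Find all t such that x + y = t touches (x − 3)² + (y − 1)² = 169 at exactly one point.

t = 4 ± 13√2

For a tangent, require d(centre, line) = r = 13.
|1·3 + 1·1 − t| / √2 = 13
|t − (4)| = 13√2.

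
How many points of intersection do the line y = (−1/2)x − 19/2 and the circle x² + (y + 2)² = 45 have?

Substituting the line into the circle gives 5x² + 30x + 45 = 0.
Δ = 900 − 900 = 0.
A repeated root: the line is tangent.

1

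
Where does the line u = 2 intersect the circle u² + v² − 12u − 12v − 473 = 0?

The line gives u = 2. Substituting into the circle:
v² − 12v − 493 = 0
v = 29 or v = −17, giving (2, 29) and (2, −17).

(2, −17) and (2, 29)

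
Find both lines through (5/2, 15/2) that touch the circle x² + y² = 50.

x − 7y = −50 and x + y = 10

Let a tangent through (5/2, 15/2) have slope m. Its distance from (0, 0) must equal 5√2:
[m·(−5/2) − (−15/2)]² = 50(m² + 1)
7m² + 6m − 1 = 0, so m = 1/7 or m = −1.
With m = 1/7: x − 7y = −50. With m = −1: x + y = 10.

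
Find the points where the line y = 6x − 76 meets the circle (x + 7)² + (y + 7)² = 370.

(10, −16) and (12, −4)

From the line, y = 6x − 76. Substituting:
37x² − 814x + 4440 = 0  ⟹  x² − 22x + 120 = 0
x = 12 or x = 10, giving (12, −4) and (10, −16).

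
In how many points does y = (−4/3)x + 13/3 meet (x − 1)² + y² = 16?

d² = (4·1 + 3·0 − (13))²/25 = 81/25; r² = 16.
Since d² < r², the line cuts the circle twice.

2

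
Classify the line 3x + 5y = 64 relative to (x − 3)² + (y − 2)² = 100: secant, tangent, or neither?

secant

Centre (3, 2), r² = 100. Distance² from centre to line = (−45)²/34 = 2025/34.
Since d² < r², the line cuts the circle twice.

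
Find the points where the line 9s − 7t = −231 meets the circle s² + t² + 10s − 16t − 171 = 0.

(−21, 6) and (−7, 24)

From the line, t = (231 + 9s)/7. Substituting:
130s² + 3640s + 19110 = 0  ⟹  s² + 28s + 147 = 0
s = −7 or s = −21, giving (−7, 24) and (−21, 6).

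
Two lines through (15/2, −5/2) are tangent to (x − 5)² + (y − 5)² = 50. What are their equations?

A line y − (−5/2) = m(x − (15/2)) is tangent when its distance from (5, 5) is 5√2:
(−5/2m − (15/2))² = 50(m² + 1)
7m² − 6m − 1 = 0, so m = −1/7 or m = 1.
Through (15/2, −5/2) these give x + 7y = −10 and x − y = 10.

x + 7y = −10 and x − y = 10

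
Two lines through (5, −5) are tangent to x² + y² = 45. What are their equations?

A line y − (−5) = m(x − (5)) is tangent when its distance from (0, 0) is 3√5:
(−5m − (5))² = 45(m² + 1)
2m² − 5m + 2 = 0, so m = 1/2 or m = 2.
With m = 1/2: x − 2y = 15. With m = 2: 2x − y = 15.

x − 2y = 15 and 2x − y = 15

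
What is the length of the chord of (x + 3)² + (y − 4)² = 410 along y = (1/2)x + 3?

The distance from (−3, 4) to the line is 5/√5, and r² = 410.
Chord = 2√(r² − d²) = 2·√(405) = 18√5.

18√5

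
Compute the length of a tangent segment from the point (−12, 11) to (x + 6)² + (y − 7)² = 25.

3√3

With centre O = (−6, 7), |OP|² = 52 and r² = 25.
Power of the point: PT² = |PO|² − r² = 27, so PT = 3√3.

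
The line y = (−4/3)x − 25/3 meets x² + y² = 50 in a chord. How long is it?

The distance from (0, 0) to the line is 25/√25, and r² = 50.
Half the chord is √(r² − d²) = √(25), so the full chord is 10.

10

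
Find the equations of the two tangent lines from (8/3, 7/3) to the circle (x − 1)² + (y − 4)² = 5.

A line y − (7/3) = m(x − (8/3)) is tangent when its distance from (1, 4) is √5:
[m·(−5/3) − (5/3)]² = 5(m² + 1)
2m² − 5m + 2 = 0, so m = 1/2 or m = 2.
With m = 1/2: x − 2y = −2. With m = 2: 2x − y = 3.

x − 2y = −2 and 2x − y = 3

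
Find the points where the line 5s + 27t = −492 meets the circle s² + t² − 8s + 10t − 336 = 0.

Substitute t = (−492 − 5s)/27:
754s² − 2262s − 135720 = 0  ⟹  s² − 3s − 180 = 0
s = 15 or s = −12, giving (15, −21) and (−12, −16).

(−12, −16) and (15, −21)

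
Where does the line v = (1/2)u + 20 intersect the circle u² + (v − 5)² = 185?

From the line, v = (40 + u)/2. Substituting:
5u² + 60u + 160 = 0  ⟹  u² + 12u + 32 = 0
u = −4 or u = −8, giving (−4, 18) and (−8, 16).

(−8, 16) and (−4, 18)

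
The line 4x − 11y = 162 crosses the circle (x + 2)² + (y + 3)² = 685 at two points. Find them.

(−20, −22) and (24, −6)

Substitute y = (−162 + 4x)/11:
137x² − 548x − 65760 = 0  ⟹  x² − 4x − 480 = 0
x = 24 or x = −20, giving (24, −6) and (−20, −22).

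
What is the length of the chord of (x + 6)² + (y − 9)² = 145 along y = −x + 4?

17√2

From the line, y = −x + 4. Substituting:
2x² + 22x − 84 = 0  ⟹  x² + 11x − 42 = 0
x = 3 or x = −14, giving (3, 1) and (−14, 18).
Chord length = distance between (3, 1) and (−14, 18) = √578 = 17√2.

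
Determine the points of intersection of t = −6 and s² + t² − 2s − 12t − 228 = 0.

(−10, −6) and (12, −6)

Express t = −6 and substitute into the circle:
s² − 2s − 120 = 0
s = 12 or s = −10, giving (12, −6) and (−10, −6).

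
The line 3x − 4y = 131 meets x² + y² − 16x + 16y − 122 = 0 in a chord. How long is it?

Express y = (−131 + 3x)/4 and substitute into the circle:
25x² − 850x + 6825 = 0  ⟹  x² − 34x + 273 = 0
x = 21 or x = 13, giving (21, −17) and (13, −23).
Chord length = distance between (21, −17) and (13, −23) = √100 = 10.

10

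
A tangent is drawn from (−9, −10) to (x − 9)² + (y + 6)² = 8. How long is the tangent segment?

2√83

The centre is (9, −6) and r = 2√2. The square of the distance from P to the centre is 324 + 16 = 340.
Power of the point: PT² = |PO|² − r² = 332, so PT = 2√83.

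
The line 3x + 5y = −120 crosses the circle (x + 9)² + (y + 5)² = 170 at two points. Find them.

From the line, y = (−120 − 3x)/5. Substituting:
34x² + 1020x + 6800 = 0  ⟹  x² + 30x + 200 = 0
x = −10 or x = −20, giving (−10, −18) and (−20, −12).

(−20, −12) and (−10, −18)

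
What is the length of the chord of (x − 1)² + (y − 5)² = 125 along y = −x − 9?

The distance from (1, 5) to the line is 15/√2, and r² = 125.
Half the chord is √(r² − d²) = √(25/2), so the full chord is 5√2.

5√2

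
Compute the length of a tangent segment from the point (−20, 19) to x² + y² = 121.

8√10

The centre is (0, 0) and r = 11. The square of the distance from P to the centre is 400 + 361 = 761.
The tangent meets the radius at right angles, so tangent² = |PO|² − r² = 761 − 121 = 640.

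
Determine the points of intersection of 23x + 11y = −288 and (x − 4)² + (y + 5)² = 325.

From the line, y = (−288 − 23x)/11. Substituting:
650x² + 9750x + 16900 = 0  ⟹  x² + 15x + 26 = 0
x = −2 or x = −13, giving (−2, −22) and (−13, 1).

(−13, 1) and (−2, −22)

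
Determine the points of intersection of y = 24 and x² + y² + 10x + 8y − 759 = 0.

(−9, 24) and (−1, 24)

From the line, y = 24. Substituting:
x² + 10x + 9 = 0
x = −1 or x = −9, giving (−1, 24) and (−9, 24).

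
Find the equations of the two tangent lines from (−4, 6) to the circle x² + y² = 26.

5x − y = −26 and x + 5y = 26

A line y − (6) = m(x − (−4)) is tangent when its distance from (0, 0) is √26:
(4m − (−6))² = 26(m² + 1)
5m² − 24m − 5 = 0, so m = 5 or m = −1/5.
With m = 5: 5x − y = −26. With m = −1/5: x + 5y = 26.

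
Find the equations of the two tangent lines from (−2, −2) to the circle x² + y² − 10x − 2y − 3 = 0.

5x − 2y = −6 and 2x + 5y = −14

Write the tangent as mx − y + (−2 − m·(−2)) = 0 and set its distance from the centre to √29:
(7m − (3))² = 29(m² + 1)
10m² − 21m − 10 = 0, so m = 5/2 or m = −2/5.
With m = 5/2: 5x − 2y = −6. With m = −2/5: 2x + 5y = −14.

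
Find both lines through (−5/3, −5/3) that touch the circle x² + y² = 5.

2x + y = −5 and x + 2y = −5

A line y − (−5/3) = m(x − (−5/3)) is tangent when its distance from (0, 0) is √5:
[m·(5/3) − (5/3)]² = 5(m² + 1)
2m² + 5m + 2 = 0, so m = −2 or m = −1/2.
Through (−5/3, −5/3) these give 2x + y = −5 and x + 2y = −5.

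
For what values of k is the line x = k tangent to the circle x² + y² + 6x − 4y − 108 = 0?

k = −14 or k = 8

Tangency holds when the distance from the centre (−3, 2) to the line equals the radius 11:
|1·(−3) + 0·2 − k| / √1 = 11
|k − (−3)| = 11, so k = 8 or k = −14.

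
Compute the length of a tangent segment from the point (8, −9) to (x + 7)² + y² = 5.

Centre (−7, 0), r² = 5. |PO|² = (15)² + (−9)² = 306.
The tangent meets the radius at right angles, so tangent² = |PO|² − r² = 306 − 5 = 301.

√301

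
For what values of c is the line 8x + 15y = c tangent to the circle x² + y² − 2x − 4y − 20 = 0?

For a tangent, require d(centre, line) = r = 5.
|8·1 + 15·2 − c| / √289 = 5
|c − (38)| = 5·17, so c = 123 or c = −47.

c = −47 or c = 123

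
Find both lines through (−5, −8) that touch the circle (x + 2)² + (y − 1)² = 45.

2x + y = −18 and x − 2y = 11

A line y − (−8) = m(x − (−5)) is tangent when its distance from (−2, 1) is 3√5:
[m·(3) − (9)]² = 45(m² + 1)
2m² + 3m − 2 = 0, so m = −2 or m = 1/2.
Through (−5, −8) these give 2x + y = −18 and x − 2y = 11.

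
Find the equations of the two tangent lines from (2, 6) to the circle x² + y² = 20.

2x + y = 10 and x − 2y = −10

A line y − (6) = m(x − (2)) is tangent when its distance from (0, 0) is 2√5:
[m·(−2) − (−6)]² = 20(m² + 1)
2m² + 3m − 2 = 0, so m = −2 or m = 1/2.
Through (2, 6) these give 2x + y = 10 and x − 2y = −10.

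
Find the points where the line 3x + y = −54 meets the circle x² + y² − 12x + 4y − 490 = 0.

Express y = −3x − 54 and substitute into the circle:
10x² + 300x + 2210 = 0  ⟹  x² + 30x + 221 = 0
x = −13 or x = −17, giving (−13, −15) and (−17, −3).

(−17, −3) and (−13, −15)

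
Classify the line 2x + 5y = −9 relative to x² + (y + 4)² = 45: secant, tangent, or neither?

secant

d² = (2·0 + 5·(−4) − (−9))²/29 = 121/29; r² = 45.
Since d² < r², the line cuts the circle twice.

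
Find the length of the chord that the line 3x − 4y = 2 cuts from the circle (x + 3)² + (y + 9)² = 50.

10

From the line, y = (−2 + 3x)/4. Substituting:
25x² + 300x + 500 = 0  ⟹  x² + 12x + 20 = 0
x = −2 or x = −10, giving (−2, −2) and (−10, −8).
|(−2, −2) − (−10, −8)| = √((8)² + (6)²) = 10.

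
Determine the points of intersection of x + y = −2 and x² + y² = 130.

Substitute y = −x − 2:
2x² + 4x − 126 = 0  ⟹  x² + 2x − 63 = 0
x = 7 or x = −9, giving (7, −9) and (−9, 7).

(−9, 7) and (7, −9)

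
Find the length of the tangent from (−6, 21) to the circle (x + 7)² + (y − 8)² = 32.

With centre O = (−7, 8), |OP|² = 170 and r² = 32.
The tangent meets the radius at right angles, so tangent² = |PO|² − r² = 170 − 32 = 138.

√138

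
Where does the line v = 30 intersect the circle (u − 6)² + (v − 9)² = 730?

(−11, 30) and (23, 30)

Substitute v = 30:
u² − 12u − 253 = 0
u = 23 or u = −11, giving (23, 30) and (−11, 30).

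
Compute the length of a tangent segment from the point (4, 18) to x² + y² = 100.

4√15

Centre (0, 0), r² = 100. |PO|² = (4)² + (18)² = 340.
By the tangent–radius right angle, tangent length = √(|PO|² − r²) = √240 = 4√15.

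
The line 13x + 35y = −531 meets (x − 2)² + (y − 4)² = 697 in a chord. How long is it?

√1394

The distance from (2, 4) to the line is 697/√1394, and r² = 697.
Chord = 2√(r² − d²) = 2·√(697/2) = √1394.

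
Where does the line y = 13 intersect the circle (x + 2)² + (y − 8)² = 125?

Express y = 13 and substitute into the circle:
x² + 4x − 96 = 0
x = 8 or x = −12, giving (8, 13) and (−12, 13).

(−12, 13) and (8, 13)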